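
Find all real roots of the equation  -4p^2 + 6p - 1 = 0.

Discriminant: (6)^2 - 4*(-4)*(-1) = 20.
Quadratic formula: p = (-6 +/- sqrt(20)) / (-8).
So p = 3/4 - sqrt(5)/4 ~= 0.191 or p = sqrt(5)/4 + 3/4 ~= 1.309.

p = 0.191 or p = 1.309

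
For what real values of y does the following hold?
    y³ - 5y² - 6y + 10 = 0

y = -1.7417 or y = 1 or y = 5.7417

Possible rational roots are divisors of 10. Testing y = 1 gives 0, so (y - 1) is a factor.
Divide: y³ - 5y² - 6y + 10 = (y - 1)(y² - 4y - 10).
Apply the quadratic formula to y² - 4y - 10 = 0: y = (4 ± √56)/2, i.e. y ≈ 5.7417 or y ≈ -1.7417.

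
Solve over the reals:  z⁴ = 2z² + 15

Let u = z². The equation becomes u² - 2u - 15 = 0.
Factor: (u - 5)(u + 3) = 0, so u = 5 or u = -3.
z² = 5 gives z = ±√(5) ≈ ±2.2361.
z² = -3 < 0 has no real solution.

z = -2.2361 or z = 2.2361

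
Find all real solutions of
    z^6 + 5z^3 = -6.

z = -1.4422 or z = -1.2599

Let u = z^3. The equation becomes u^2 + 5u + 6 = 0.
Factor: (u + 2)(u + 3) = 0, so u = -2 or u = -3.
z^3 = -2 gives z = -(2)^(1/3) ~= -1.2599.
z^3 = -3 gives z = -(3)^(1/3) ~= -1.4422.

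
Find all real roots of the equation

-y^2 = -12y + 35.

y = 5 or y = 7

Bring every term to one side: -y^2 + 12y - 35 = 0.
Factor: -1(y - 7)(y - 5) = 0.
So y = 7 or y = 5.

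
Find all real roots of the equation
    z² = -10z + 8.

Rearrange to standard form: z² + 10z - 8 = 0.
Discriminant: (10)² − 4·1·(-8) = 132.
Quadratic formula: z = (-10 ± √132) / 2.
So z = -5 + √(33) ≈ 0.7446 or z = -√(33) - 5 ≈ -10.7446.

z = -10.7446 or z = 0.7446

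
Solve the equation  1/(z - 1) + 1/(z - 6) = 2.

z = 1.4505 or z = 6.5495

Multiply both sides by (z - 1)(z - 6):
(z - 6) + (z - 1) = 2(z - 1)(z - 6).
Expand and collect terms: 2z² - 16z + 19 = 0.
By the quadratic formula, z = (16 ± √104) / 4, so z ≈ 6.5495 or z ≈ 1.4505.
Neither value makes a denominator zero (z ≠ 1, z ≠ 6), so both are valid.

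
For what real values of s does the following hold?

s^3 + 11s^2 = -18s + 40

s = -8.217 or s = -4 or s = 1.217

Rearrange: s^3 + 11s^2 + 18s - 40 = 0.
Possible rational roots are divisors of -40. Testing s = -4 gives 0, so (s + 4) is a factor.
Divide: s^3 + 11s^2 + 18s - 40 = (s + 4)(s^2 + 7s - 10).
Apply the quadratic formula to s^2 + 7s - 10 = 0: s = (-7 +/- sqrt(89))/2, i.e. s ~= 1.217 or s ~= -8.217.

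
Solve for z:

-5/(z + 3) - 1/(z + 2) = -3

Multiply both sides by (z + 3)(z + 2):
-5(z + 2) - (z + 3) = -3(z + 3)(z + 2).
Expand and collect terms: -3z² - 9z - 5 = 0.
By the quadratic formula, z = (9 ± √21) / -6, so z ≈ -2.2638 or z ≈ -0.7362.
Neither value makes a denominator zero (z ≠ -3, z ≠ -2), so both are valid.

z = -2.2638 or z = -0.7362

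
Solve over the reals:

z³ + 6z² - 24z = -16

z = -8.899 or z = 0.899 or z = 2

Rearrange: z³ + 6z² - 24z + 16 = 0.
Possible rational roots are divisors of 16. Testing z = 2 gives 0, so (z - 2) is a factor.
Divide: z³ + 6z² - 24z + 16 = (z - 2)(z² + 8z - 8).
Apply the quadratic formula to z² + 8z - 8 = 0: z = (-8 ± √96)/2, i.e. z ≈ 0.899 or z ≈ -8.899.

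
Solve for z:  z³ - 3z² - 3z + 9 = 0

z = -1.7321 or z = 1.7321 or z = 3

Possible rational roots are divisors of 9. Testing z = 3 gives 0, so (z - 3) is a factor.
Divide: z³ - 3z² - 3z + 9 = (z - 3)(z² - 3).
Apply the quadratic formula to z² - 3 = 0: z = (0 ± √12)/2, i.e. z ≈ 1.7321 or z ≈ -1.7321.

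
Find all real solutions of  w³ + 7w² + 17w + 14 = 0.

Possible rational roots are divisors of 14. Testing w = -2 gives 0, so (w + 2) is a factor.
Divide: w³ + 7w² + 17w + 14 = (w + 2)(w² + 5w + 7).
The quadratic w² + 5w + 7 has discriminant -3 < 0, so no further real roots.

w = -2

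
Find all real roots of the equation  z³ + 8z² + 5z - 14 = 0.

Possible rational roots are divisors of -14. Testing z = -2 gives 0, so (z + 2) is a factor.
Divide: z³ + 8z² + 5z - 14 = (z + 2)(z² + 6z - 7).
Factor the quadratic: z = 1 or z = -7.

z = -7 or z = -2 or z = 1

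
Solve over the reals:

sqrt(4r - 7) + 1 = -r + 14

r = 8

Isolate the radical: sqrt(4r - 7) = -r + 13.
Square both sides: 4r - 7 = (-r + 13)^2.
Expand and rearrange: r^2 - 30r + 176 = 0.
Solving gives r = 22 or r = 8.
Check each candidate in the original equation:
  r = 22: sqrt(81) = 9, while -r + 13 = -9 — extraneous.
  r = 8: sqrt(25) = 5, while -r + 13 = 5 — valid.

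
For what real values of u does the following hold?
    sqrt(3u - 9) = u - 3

u = 3 or u = 6

Square both sides: 3u - 9 = (u - 3)^2.
Expand and rearrange: u^2 - 9u + 18 = 0.
Solving gives u = 6 or u = 3.
Check each candidate in the original equation:
  u = 6: sqrt(9) = 3, while u - 3 = 3 — valid.
  u = 3: sqrt(0) = 0, while u - 3 = 0 — valid.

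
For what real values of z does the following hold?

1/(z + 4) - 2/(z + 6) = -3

Multiply both sides by (z + 4)(z + 6):
(z + 6) - 2(z + 4) = -3(z + 4)(z + 6).
Expand and collect terms: -3z^2 - 29z - 70 = 0.
Factor or apply the quadratic formula: z = -5 or z = -4.6667.
Neither value makes a denominator zero (z != -4, z != -6), so both are valid.

z = -5 or z = -4.6667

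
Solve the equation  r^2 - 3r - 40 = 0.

Factor: (r - 8)(r + 5) = 0.
So r = 8 or r = -5.

r = -5 or r = 8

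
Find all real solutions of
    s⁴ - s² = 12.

Let u = s². The equation becomes u² - u - 12 = 0.
Factor: (u + 3)(u - 4) = 0, so u = -3 or u = 4.
s² = -3 < 0 has no real solution.
s² = 4 gives s = ±2.

s = -2 or s = 2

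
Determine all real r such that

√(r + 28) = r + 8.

Square both sides: r + 28 = (r + 8)².
Expand and rearrange: r² + 15r + 36 = 0.
Solving gives r = -3 or r = -12.
Check each candidate in the original equation:
  r = -3: √(25) = 5, while r + 8 = 5 — valid.
  r = -12: √(16) = 4, while r + 8 = -4 — extraneous.

r = -3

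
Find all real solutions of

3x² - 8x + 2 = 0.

Discriminant: (-8)² − 4·3·2 = 40.
Quadratic formula: x = (8 ± √40) / 6.
So x = √(10)/3 + 4/3 ≈ 2.3874 or x = 4/3 - √(10)/3 ≈ 0.2792.

x = 0.2792 or x = 2.3874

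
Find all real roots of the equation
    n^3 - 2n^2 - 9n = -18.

Rearrange: n^3 - 2n^2 - 9n + 18 = 0.
Possible rational roots are divisors of 18. Testing n = -3 gives 0, so (n + 3) is a factor.
Divide: n^3 - 2n^2 - 9n + 18 = (n + 3)(n^2 - 5n + 6).
Factor the quadratic: n = 3 or n = 2.

n = -3 or n = 2 or n = 3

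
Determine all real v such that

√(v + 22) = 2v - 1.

Square both sides: v + 22 = (2v - 1)².
Expand and rearrange: 4v² - 5v - 21 = 0.
Solving gives v = 3 or v = -1.75.
Check each candidate in the original equation:
  v = 3: √(25) = 5, while 2v - 1 = 5 — valid.
  v = -1.75: √(20.25) = 4.5, while 2v - 1 = -4.5 — extraneous.

v = 3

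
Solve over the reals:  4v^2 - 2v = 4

v = -0.7808 or v = 1.2808

Rearrange to standard form: 4v^2 - 2v - 4 = 0.
Discriminant: (-2)^2 - 4*4*(-4) = 68.
Quadratic formula: v = (2 +/- sqrt(68)) / 8.
So v = 1/4 + sqrt(17)/4 ~= 1.2808 or v = 1/4 - sqrt(17)/4 ~= -0.7808.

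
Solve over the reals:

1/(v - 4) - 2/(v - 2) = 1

Multiply both sides by (v - 4)(v - 2):
(v - 2) - 2(v - 4) = (v - 4)(v - 2).
Expand and collect terms: v^2 - 5v + 2 = 0.
By the quadratic formula, v = (5 +/- sqrt(17)) / 2, so v ~= 4.5616 or v ~= 0.4384.
Neither value makes a denominator zero (v != 4, v != 2), so both are valid.

v = 0.4384 or v = 4.5616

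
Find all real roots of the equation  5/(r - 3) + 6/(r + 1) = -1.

r = -10.5208 or r = 1.5208

Multiply both sides by (r - 3)(r + 1):
5(r + 1) + 6(r - 3) = -(r - 3)(r + 1).
Expand and collect terms: -r² - 9r + 16 = 0.
By the quadratic formula, r = (9 ± √145) / -2, so r ≈ -10.5208 or r ≈ 1.5208.
Neither value makes a denominator zero (r ≠ 3, r ≠ -1), so both are valid.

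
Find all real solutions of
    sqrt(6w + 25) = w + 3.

Square both sides: 6w + 25 = (w + 3)^2.
Expand and rearrange: w^2 - 16 = 0.
Solving gives w = 4 or w = -4.
Check each candidate in the original equation:
  w = 4: sqrt(49) = 7, while w + 3 = 7 — valid.
  w = -4: sqrt(1) = 1, while w + 3 = -1 — extraneous.

w = 4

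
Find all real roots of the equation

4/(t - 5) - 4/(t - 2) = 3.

Multiply both sides by (t - 5)(t - 2):
4(t - 2) - 4(t - 5) = 3(t - 5)(t - 2).
Expand and collect terms: 3t^2 - 21t + 18 = 0.
Factor or apply the quadratic formula: t = 6 or t = 1.
Neither value makes a denominator zero (t != 5, t != 2), so both are valid.

t = 1 or t = 6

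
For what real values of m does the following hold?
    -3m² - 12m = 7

Rearrange to standard form: -3m² - 12m - 7 = 0.
Discriminant: (-12)² − 4·(-3)·(-7) = 60.
Quadratic formula: m = (12 ± √60) / (-6).
So m = -2 - √(15)/3 ≈ -3.291 or m = -2 + √(15)/3 ≈ -0.709.

m = -3.291 or m = -0.709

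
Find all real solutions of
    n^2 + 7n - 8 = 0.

n = -8 or n = 1

Factor: (n + 8)(n - 1) = 0.
So n = -8 or n = 1.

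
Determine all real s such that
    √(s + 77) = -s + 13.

Square both sides: s + 77 = (-s + 13)².
Expand and rearrange: s² - 27s + 92 = 0.
Solving gives s = 23 or s = 4.
Check each candidate in the original equation:
  s = 23: √(100) = 10, while -s + 13 = -10 — extraneous.
  s = 4: √(81) = 9, while -s + 13 = 9 — valid.

s = 4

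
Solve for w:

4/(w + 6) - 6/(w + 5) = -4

Multiply both sides by (w + 6)(w + 5):
4(w + 5) - 6(w + 6) = -4(w + 6)(w + 5).
Expand and collect terms: -4w² - 42w - 104 = 0.
Factor or apply the quadratic formula: w = -6.5 or w = -4.
Neither value makes a denominator zero (w ≠ -6, w ≠ -5), so both are valid.

w = -6.5 or w = -4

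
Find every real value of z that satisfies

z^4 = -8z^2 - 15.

No real solutions.

Let u = z^2. The equation becomes u^2 + 8u + 15 = 0.
Factor: (u + 3)(u + 5) = 0, so u = -3 or u = -5.
z^2 = -3 < 0 has no real solution.
z^2 = -5 < 0 has no real solution.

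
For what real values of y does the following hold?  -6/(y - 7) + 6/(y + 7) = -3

y = -8.775 or y = 8.775

Multiply both sides by (y - 7)(y + 7):
-6(y + 7) + 6(y - 7) = -3(y - 7)(y + 7).
Expand and collect terms: -3y² + 231 = 0.
By the quadratic formula, y = (0 ± √2772) / -6, so y ≈ -8.775 or y ≈ 8.775.
Neither value makes a denominator zero (y ≠ 7, y ≠ -7), so both are valid.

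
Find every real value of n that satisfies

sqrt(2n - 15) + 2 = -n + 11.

n = 8

Isolate the radical: sqrt(2n - 15) = -n + 9.
Square both sides: 2n - 15 = (-n + 9)^2.
Expand and rearrange: n^2 - 20n + 96 = 0.
Solving gives n = 12 or n = 8.
Check each candidate in the original equation:
  n = 12: sqrt(9) = 3, while -n + 9 = -3 — extraneous.
  n = 8: sqrt(1) = 1, while -n + 9 = 1 — valid.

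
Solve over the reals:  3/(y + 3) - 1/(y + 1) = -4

Multiply both sides by (y + 3)(y + 1):
3(y + 1) - (y + 3) = -4(y + 3)(y + 1).
Expand and collect terms: -4y² - 18y - 12 = 0.
By the quadratic formula, y = (18 ± √132) / -8, so y ≈ -3.6861 or y ≈ -0.8139.
Neither value makes a denominator zero (y ≠ -3, y ≠ -1), so both are valid.

y = -3.6861 or y = -0.8139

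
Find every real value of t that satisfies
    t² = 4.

Bring every term to one side: t² - 4 = 0.
Factor: (t - 2)(t + 2) = 0.
So t = 2 or t = -2.

t = -2 or t = 2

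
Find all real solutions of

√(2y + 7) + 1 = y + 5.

y = -3

Isolate the radical: √(2y + 7) = y + 4.
Square both sides: 2y + 7 = (y + 4)².
Expand and rearrange: y² + 6y + 9 = 0.
This gives the repeated root y = -3.
Check in the original equation:
  y = -3: √(1) = 1, while y + 4 = 1 — valid.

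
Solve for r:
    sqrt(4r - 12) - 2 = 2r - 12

r = 7

Isolate the radical: sqrt(4r - 12) = 2r - 10.
Square both sides: 4r - 12 = (2r - 10)^2.
Expand and rearrange: 4r^2 - 44r + 112 = 0.
Solving gives r = 7 or r = 4.
Check each candidate in the original equation:
  r = 7: sqrt(16) = 4, while 2r - 10 = 4 — valid.
  r = 4: sqrt(4) = 2, while 2r - 10 = -2 — extraneous.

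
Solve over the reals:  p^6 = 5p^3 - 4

Let u = p^3. The equation becomes u^2 - 5u + 4 = 0.
Factor: (u - 1)(u - 4) = 0, so u = 1 or u = 4.
p^3 = 1 gives p = 1.
p^3 = 4 gives p = (4)^(1/3) ~= 1.5874.

p = 1 or p = 1.5874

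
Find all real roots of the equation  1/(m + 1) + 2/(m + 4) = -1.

Multiply both sides by (m + 1)(m + 4):
(m + 4) + 2(m + 1) = -(m + 1)(m + 4).
Expand and collect terms: -m² - 8m - 10 = 0.
By the quadratic formula, m = (8 ± √24) / -2, so m ≈ -6.4495 or m ≈ -1.5505.
Neither value makes a denominator zero (m ≠ -1, m ≠ -4), so both are valid.

m = -6.4495 or m = -1.5505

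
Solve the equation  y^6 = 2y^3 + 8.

Let u = y^3. The equation becomes u^2 - 2u - 8 = 0.
Factor: (u + 2)(u - 4) = 0, so u = -2 or u = 4.
y^3 = -2 gives y = -(2)^(1/3) ~= -1.2599.
y^3 = 4 gives y = (4)^(1/3) ~= 1.5874.

y = -1.2599 or y = 1.5874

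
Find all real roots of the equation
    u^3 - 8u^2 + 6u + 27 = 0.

u = -1.4051 or u = 3 or u = 6.4051

Possible rational roots are divisors of 27. Testing u = 3 gives 0, so (u - 3) is a factor.
Divide: u^3 - 8u^2 + 6u + 27 = (u - 3)(u^2 - 5u - 9).
Apply the quadratic formula to u^2 - 5u - 9 = 0: u = (5 +/- sqrt(61))/2, i.e. u ~= 6.4051 or u ~= -1.4051.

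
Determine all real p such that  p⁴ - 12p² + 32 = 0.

Let u = p². The equation becomes u² - 12u + 32 = 0.
Factor: (u - 4)(u - 8) = 0, so u = 4 or u = 8.
p² = 4 gives p = ±2.
p² = 8 gives p = ±2·√(2) ≈ ±2.8284.

p = -2.8284 or p = -2 or p = 2 or p = 2.8284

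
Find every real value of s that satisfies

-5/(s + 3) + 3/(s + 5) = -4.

s = -5.5 or s = -2

Multiply both sides by (s + 3)(s + 5):
-5(s + 5) + 3(s + 3) = -4(s + 3)(s + 5).
Expand and collect terms: -4s² - 30s - 44 = 0.
Factor or apply the quadratic formula: s = -5.5 or s = -2.
Neither value makes a denominator zero (s ≠ -3, s ≠ -5), so both are valid.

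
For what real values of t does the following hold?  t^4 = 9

t = -1.7321 or t = 1.7321

Let u = t^2. The equation becomes u^2 - 9 = 0.
Factor: (u + 3)(u - 3) = 0, so u = -3 or u = 3.
t^2 = -3 < 0 has no real solution.
t^2 = 3 gives t = +/-sqrt(3) ~= +/-1.7321.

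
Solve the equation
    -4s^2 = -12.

s = -1.7321 or s = 1.7321

Rearrange to standard form: -4s^2 + 12 = 0.
Discriminant: (0)^2 - 4*(-4)*12 = 192.
Quadratic formula: s = (0 +/- sqrt(192)) / (-8).
So s = -sqrt(3) ~= -1.7321 or s = sqrt(3) ~= 1.7321.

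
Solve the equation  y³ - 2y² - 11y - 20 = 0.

Possible rational roots are divisors of -20. Testing y = 5 gives 0, so (y - 5) is a factor.
Divide: y³ - 2y² - 11y - 20 = (y - 5)(y² + 3y + 4).
The quadratic y² + 3y + 4 has discriminant -7 < 0, so no further real roots.

y = 5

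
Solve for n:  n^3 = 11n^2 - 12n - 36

n = -1.2915 or n = 3 or n = 9.2915

Rearrange: n^3 - 11n^2 + 12n + 36 = 0.
Possible rational roots are divisors of 36. Testing n = 3 gives 0, so (n - 3) is a factor.
Divide: n^3 - 11n^2 + 12n + 36 = (n - 3)(n^2 - 8n - 12).
Apply the quadratic formula to n^2 - 8n - 12 = 0: n = (8 +/- sqrt(112))/2, i.e. n ~= 9.2915 or n ~= -1.2915.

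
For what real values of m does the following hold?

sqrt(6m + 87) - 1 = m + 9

Isolate the radical: sqrt(6m + 87) = m + 10.
Square both sides: 6m + 87 = (m + 10)^2.
Expand and rearrange: m^2 + 14m + 13 = 0.
Solving gives m = -1 or m = -13.
Check each candidate in the original equation:
  m = -1: sqrt(81) = 9, while m + 10 = 9 — valid.
  m = -13: sqrt(9) = 3, while m + 10 = -3 — extraneous.

m = -1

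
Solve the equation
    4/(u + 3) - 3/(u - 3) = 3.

u = -1.2573 or u = 1.5907

Multiply both sides by (u + 3)(u - 3):
4(u - 3) - 3(u + 3) = 3(u + 3)(u - 3).
Expand and collect terms: 3u^2 - u - 6 = 0.
By the quadratic formula, u = (1 +/- sqrt(73)) / 6, so u ~= 1.5907 or u ~= -1.2573.
Neither value makes a denominator zero (u != -3, u != 3), so both are valid.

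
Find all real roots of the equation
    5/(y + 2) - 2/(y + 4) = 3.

Multiply both sides by (y + 2)(y + 4):
5(y + 4) - 2(y + 2) = 3(y + 2)(y + 4).
Expand and collect terms: 3y² + 15y + 8 = 0.
By the quadratic formula, y = (-15 ± √129) / 6, so y ≈ -0.607 or y ≈ -4.393.
Neither value makes a denominator zero (y ≠ -2, y ≠ -4), so both are valid.

y = -4.393 or y = -0.607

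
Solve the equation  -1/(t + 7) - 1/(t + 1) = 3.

t = -7.3518 or t = -1.3149

Multiply both sides by (t + 7)(t + 1):
-(t + 1) - (t + 7) = 3(t + 7)(t + 1).
Expand and collect terms: 3t² + 26t + 29 = 0.
By the quadratic formula, t = (-26 ± √328) / 6, so t ≈ -1.3149 or t ≈ -7.3518.
Neither value makes a denominator zero (t ≠ -7, t ≠ -1), so both are valid.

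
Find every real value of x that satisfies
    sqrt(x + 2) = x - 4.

x = 7

Square both sides: x + 2 = (x - 4)^2.
Expand and rearrange: x^2 - 9x + 14 = 0.
Solving gives x = 7 or x = 2.
Check each candidate in the original equation:
  x = 7: sqrt(9) = 3, while x - 4 = 3 — valid.
  x = 2: sqrt(4) = 2, while x - 4 = -2 — extraneous.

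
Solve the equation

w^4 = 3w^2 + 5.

Let u = w^2. The equation becomes u^2 - 3u - 5 = 0.
By the quadratic formula, u = 3/2 + sqrt(29)/2 or u = 3/2 - sqrt(29)/2.
w^2 = 3/2 + sqrt(29)/2 gives w = +/-sqrt(3/2 + sqrt(29)/2) ~= +/-2.0476.
w^2 = 3/2 - sqrt(29)/2 < 0 has no real solution.

w = -2.0476 or w = 2.0476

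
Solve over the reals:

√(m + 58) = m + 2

m = 6

Square both sides: m + 58 = (m + 2)².
Expand and rearrange: m² + 3m - 54 = 0.
Solving gives m = 6 or m = -9.
Check each candidate in the original equation:
  m = 6: √(64) = 8, while m + 2 = 8 — valid.
  m = -9: √(49) = 7, while m + 2 = -7 — extraneous.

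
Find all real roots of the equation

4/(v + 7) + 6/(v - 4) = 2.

Multiply both sides by (v + 7)(v - 4):
4(v - 4) + 6(v + 7) = 2(v + 7)(v - 4).
Expand and collect terms: 2v² - 4v - 82 = 0.
By the quadratic formula, v = (4 ± √672) / 4, so v ≈ 7.4807 or v ≈ -5.4807.
Neither value makes a denominator zero (v ≠ -7, v ≠ 4), so both are valid.

v = -5.4807 or v = 7.4807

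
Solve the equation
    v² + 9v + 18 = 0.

v = -6 or v = -3

Factor: (v + 3)(v + 6) = 0.
So v = -3 or v = -6.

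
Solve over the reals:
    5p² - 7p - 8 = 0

Discriminant: (-7)² − 4·5·(-8) = 209.
Quadratic formula: p = (7 ± √209) / 10.
So p = 7/10 + √(209)/10 ≈ 2.1457 or p = 7/10 - √(209)/10 ≈ -0.7457.

p = -0.7457 or p = 2.1457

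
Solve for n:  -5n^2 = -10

n = -1.4142 or n = 1.4142

Rearrange to standard form: -5n^2 + 10 = 0.
Discriminant: (0)^2 - 4*(-5)*10 = 200.
Quadratic formula: n = (0 +/- sqrt(200)) / (-10).
So n = -sqrt(2) ~= -1.4142 or n = sqrt(2) ~= 1.4142.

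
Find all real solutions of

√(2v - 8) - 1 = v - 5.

Isolate the radical: √(2v - 8) = v - 4.
Square both sides: 2v - 8 = (v - 4)².
Expand and rearrange: v² - 10v + 24 = 0.
Solving gives v = 6 or v = 4.
Check each candidate in the original equation:
  v = 6: √(4) = 2, while v - 4 = 2 — valid.
  v = 4: √(0) = 0, while v - 4 = 0 — valid.

v = 4 or v = 6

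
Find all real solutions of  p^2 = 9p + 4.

p = -0.4244 or p = 9.4244

Rearrange to standard form: p^2 - 9p - 4 = 0.
Discriminant: (-9)^2 - 4*1*(-4) = 97.
Quadratic formula: p = (9 +/- sqrt(97)) / 2.
So p = 9/2 + sqrt(97)/2 ~= 9.4244 or p = 9/2 - sqrt(97)/2 ~= -0.4244.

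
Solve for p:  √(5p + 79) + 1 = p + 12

p = -3

Isolate the radical: √(5p + 79) = p + 11.
Square both sides: 5p + 79 = (p + 11)².
Expand and rearrange: p² + 17p + 42 = 0.
Solving gives p = -3 or p = -14.
Check each candidate in the original equation:
  p = -3: √(64) = 8, while p + 11 = 8 — valid.
  p = -14: √(9) = 3, while p + 11 = -3 — extraneous.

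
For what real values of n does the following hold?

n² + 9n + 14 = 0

n = -7 or n = -2

Factor: (n + 7)(n + 2) = 0.
So n = -7 or n = -2.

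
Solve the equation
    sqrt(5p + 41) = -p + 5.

p = -1

Square both sides: 5p + 41 = (-p + 5)^2.
Expand and rearrange: p^2 - 15p - 16 = 0.
Solving gives p = 16 or p = -1.
Check each candidate in the original equation:
  p = 16: sqrt(121) = 11, while -p + 5 = -11 — extraneous.
  p = -1: sqrt(36) = 6, while -p + 5 = 6 — valid.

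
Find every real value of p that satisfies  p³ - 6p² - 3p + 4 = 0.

p = -1 or p = 0.6277 or p = 6.3723

Possible rational roots are divisors of 4. Testing p = -1 gives 0, so (p + 1) is a factor.
Divide: p³ - 6p² - 3p + 4 = (p + 1)(p² - 7p + 4).
Apply the quadratic formula to p² - 7p + 4 = 0: p = (7 ± √33)/2, i.e. p ≈ 6.3723 or p ≈ 0.6277.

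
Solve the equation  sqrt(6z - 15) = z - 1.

Square both sides: 6z - 15 = (z - 1)^2.
Expand and rearrange: z^2 - 8z + 16 = 0.
This gives the repeated root z = 4.
Check in the original equation:
  z = 4: sqrt(9) = 3, while z - 1 = 3 — valid.

z = 4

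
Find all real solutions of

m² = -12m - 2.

m = -11.831 or m = -0.169

Rearrange to standard form: m² + 12m + 2 = 0.
Discriminant: (12)² − 4·1·2 = 136.
Quadratic formula: m = (-12 ± √136) / 2.
So m = -6 + √(34) ≈ -0.169 or m = -6 - √(34) ≈ -11.831.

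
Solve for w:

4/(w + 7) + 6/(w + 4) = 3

w = -6.2885 or w = -1.3782

Multiply both sides by (w + 7)(w + 4):
4(w + 4) + 6(w + 7) = 3(w + 7)(w + 4).
Expand and collect terms: 3w² + 23w + 26 = 0.
By the quadratic formula, w = (-23 ± √217) / 6, so w ≈ -1.3782 or w ≈ -6.2885.
Neither value makes a denominator zero (w ≠ -7, w ≠ -4), so both are valid.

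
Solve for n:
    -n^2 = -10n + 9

n = 1 or n = 9

Bring every term to one side: -n^2 + 10n - 9 = 0.
Factor: -1(n - 9)(n - 1) = 0.
So n = 9 or n = 1.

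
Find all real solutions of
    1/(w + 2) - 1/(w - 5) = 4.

Multiply both sides by (w + 2)(w - 5):
(w - 5) - (w + 2) = 4(w + 2)(w - 5).
Expand and collect terms: 4w² - 12w - 33 = 0.
By the quadratic formula, w = (12 ± √672) / 8, so w ≈ 4.7404 or w ≈ -1.7404.
Neither value makes a denominator zero (w ≠ -2, w ≠ 5), so both are valid.

w = -1.7404 or w = 4.7404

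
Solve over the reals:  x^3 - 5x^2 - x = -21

x = -1.8284 or x = 3 or x = 3.8284

Rearrange: x^3 - 5x^2 - x + 21 = 0.
Possible rational roots are divisors of 21. Testing x = 3 gives 0, so (x - 3) is a factor.
Divide: x^3 - 5x^2 - x + 21 = (x - 3)(x^2 - 2x - 7).
Apply the quadratic formula to x^2 - 2x - 7 = 0: x = (2 +/- sqrt(32))/2, i.e. x ~= 3.8284 or x ~= -1.8284.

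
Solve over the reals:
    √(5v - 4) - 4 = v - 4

Isolate the radical: √(5v - 4) = v.
Square both sides: 5v - 4 = (v)².
Expand and rearrange: v² - 5v + 4 = 0.
Solving gives v = 4 or v = 1.
Check each candidate in the original equation:
  v = 4: √(16) = 4, while v = 4 — valid.
  v = 1: √(1) = 1, while v = 1 — valid.

v = 1 or v = 4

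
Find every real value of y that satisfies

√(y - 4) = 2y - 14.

Square both sides: y - 4 = (2y - 14)².
Expand and rearrange: 4y² - 57y + 200 = 0.
Solving gives y = 8 or y = 6.25.
Check each candidate in the original equation:
  y = 8: √(4) = 2, while 2y - 14 = 2 — valid.
  y = 6.25: √(2.25) = 1.5, while 2y - 14 = -1.5 — extraneous.

y = 8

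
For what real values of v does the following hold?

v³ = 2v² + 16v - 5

v = -3.3028 or v = 0.3028 or v = 5

Rearrange: v³ - 2v² - 16v + 5 = 0.
Possible rational roots are divisors of 5. Testing v = 5 gives 0, so (v - 5) is a factor.
Divide: v³ - 2v² - 16v + 5 = (v - 5)(v² + 3v - 1).
Apply the quadratic formula to v² + 3v - 1 = 0: v = (-3 ± √13)/2, i.e. v ≈ 0.3028 or v ≈ -3.3028.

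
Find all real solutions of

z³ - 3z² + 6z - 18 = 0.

Possible rational roots are divisors of -18. Testing z = 3 gives 0, so (z - 3) is a factor.
Divide: z³ - 3z² + 6z - 18 = (z - 3)(z² + 6).
The quadratic z² + 6 has discriminant -24 < 0, so no further real roots.

z = 3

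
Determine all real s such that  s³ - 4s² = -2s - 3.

s = -0.618 or s = 1.618 or s = 3

Rearrange: s³ - 4s² + 2s + 3 = 0.
Possible rational roots are divisors of 3. Testing s = 3 gives 0, so (s - 3) is a factor.
Divide: s³ - 4s² + 2s + 3 = (s - 3)(s² - s - 1).
Apply the quadratic formula to s² - s - 1 = 0: s = (1 ± √5)/2, i.e. s ≈ 1.618 or s ≈ -0.618.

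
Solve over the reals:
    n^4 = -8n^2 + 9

Let u = n^2. The equation becomes u^2 + 8u - 9 = 0.
Factor: (u + 9)(u - 1) = 0, so u = -9 or u = 1.
n^2 = -9 < 0 has no real solution.
n^2 = 1 gives n = +/-1.

n = -1 or n = 1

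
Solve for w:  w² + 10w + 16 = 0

Factor: (w + 8)(w + 2) = 0.
So w = -8 or w = -2.

w = -8 or w = -2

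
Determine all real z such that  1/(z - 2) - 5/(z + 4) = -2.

Multiply both sides by (z - 2)(z + 4):
(z + 4) - 5(z - 2) = -2(z - 2)(z + 4).
Expand and collect terms: -2z² + 2 = 0.
Factor or apply the quadratic formula: z = -1 or z = 1.
Neither value makes a denominator zero (z ≠ 2, z ≠ -4), so both are valid.

z = -1 or z = 1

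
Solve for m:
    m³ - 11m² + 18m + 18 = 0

Possible rational roots are divisors of 18. Testing m = 3 gives 0, so (m - 3) is a factor.
Divide: m³ - 11m² + 18m + 18 = (m - 3)(m² - 8m - 6).
Apply the quadratic formula to m² - 8m - 6 = 0: m = (8 ± √88)/2, i.e. m ≈ 8.6904 or m ≈ -0.6904.

m = -0.6904 or m = 3 or m = 8.6904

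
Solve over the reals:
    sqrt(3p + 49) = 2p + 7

Square both sides: 3p + 49 = (2p + 7)^2.
Expand and rearrange: 4p^2 + 25p = 0.
Solving gives p = 0 or p = -6.25.
Check each candidate in the original equation:
  p = 0: sqrt(49) = 7, while 2p + 7 = 7 — valid.
  p = -6.25: sqrt(30.25) = 5.5, while 2p + 7 = -5.5 — extraneous.

p = 0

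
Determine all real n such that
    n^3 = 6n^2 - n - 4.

Rearrange: n^3 - 6n^2 + n + 4 = 0.
Possible rational roots are divisors of 4. Testing n = 1 gives 0, so (n - 1) is a factor.
Divide: n^3 - 6n^2 + n + 4 = (n - 1)(n^2 - 5n - 4).
Apply the quadratic formula to n^2 - 5n - 4 = 0: n = (5 +/- sqrt(41))/2, i.e. n ~= 5.7016 or n ~= -0.7016.

n = -0.7016 or n = 1 or n = 5.7016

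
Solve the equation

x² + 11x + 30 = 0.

x = -6 or x = -5

Factor: (x + 6)(x + 5) = 0.
So x = -6 or x = -5.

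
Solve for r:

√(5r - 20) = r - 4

r = 4 or r = 9

Square both sides: 5r - 20 = (r - 4)².
Expand and rearrange: r² - 13r + 36 = 0.
Solving gives r = 9 or r = 4.
Check each candidate in the original equation:
  r = 9: √(25) = 5, while r - 4 = 5 — valid.
  r = 4: √(0) = 0, while r - 4 = 0 — valid.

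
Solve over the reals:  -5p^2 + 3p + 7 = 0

Discriminant: (3)^2 - 4*(-5)*7 = 149.
Quadratic formula: p = (-3 +/- sqrt(149)) / (-10).
So p = 3/10 - sqrt(149)/10 ~= -0.9207 or p = 3/10 + sqrt(149)/10 ~= 1.5207.

p = -0.9207 or p = 1.5207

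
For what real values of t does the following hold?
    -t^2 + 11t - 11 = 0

Discriminant: (11)^2 - 4*(-1)*(-11) = 77.
Quadratic formula: t = (-11 +/- sqrt(77)) / (-2).
So t = 11/2 - sqrt(77)/2 ~= 1.1125 or t = sqrt(77)/2 + 11/2 ~= 9.8875.

t = 1.1125 or t = 9.8875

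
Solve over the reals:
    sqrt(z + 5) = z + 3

z = -1

Square both sides: z + 5 = (z + 3)^2.
Expand and rearrange: z^2 + 5z + 4 = 0.
Solving gives z = -1 or z = -4.
Check each candidate in the original equation:
  z = -1: sqrt(4) = 2, while z + 3 = 2 — valid.
  z = -4: sqrt(1) = 1, while z + 3 = -1 — extraneous.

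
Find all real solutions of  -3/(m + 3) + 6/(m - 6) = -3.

Multiply both sides by (m + 3)(m - 6):
-3(m - 6) + 6(m + 3) = -3(m + 3)(m - 6).
Expand and collect terms: -3m^2 + 6m + 18 = 0.
By the quadratic formula, m = (-6 +/- sqrt(252)) / -6, so m ~= -1.6458 or m ~= 3.6458.
Neither value makes a denominator zero (m != -3, m != 6), so both are valid.

m = -1.6458 or m = 3.6458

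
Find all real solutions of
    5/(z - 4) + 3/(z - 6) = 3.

z = 4.8804 or z = 7.7863

Multiply both sides by (z - 4)(z - 6):
5(z - 6) + 3(z - 4) = 3(z - 4)(z - 6).
Expand and collect terms: 3z² - 38z + 114 = 0.
By the quadratic formula, z = (38 ± √76) / 6, so z ≈ 7.7863 or z ≈ 4.8804.
Neither value makes a denominator zero (z ≠ 4, z ≠ 6), so both are valid.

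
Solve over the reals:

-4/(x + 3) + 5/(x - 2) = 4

x = -3.8233 or x = 3.0733

Multiply both sides by (x + 3)(x - 2):
-4(x - 2) + 5(x + 3) = 4(x + 3)(x - 2).
Expand and collect terms: 4x^2 + 3x - 47 = 0.
By the quadratic formula, x = (-3 +/- sqrt(761)) / 8, so x ~= 3.0733 or x ~= -3.8233.
Neither value makes a denominator zero (x != -3, x != 2), so both are valid.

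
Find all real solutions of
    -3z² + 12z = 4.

Rearrange to standard form: -3z² + 12z - 4 = 0.
Discriminant: (12)² − 4·(-3)·(-4) = 96.
Quadratic formula: z = (-12 ± √96) / (-6).
So z = 2 - 2·√(6)/3 ≈ 0.367 or z = 2·√(6)/3 + 2 ≈ 3.633.

z = 0.367 or z = 3.633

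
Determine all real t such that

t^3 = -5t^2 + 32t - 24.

Rearrange: t^3 + 5t^2 - 32t + 24 = 0.
Possible rational roots are divisors of 24. Testing t = 3 gives 0, so (t - 3) is a factor.
Divide: t^3 + 5t^2 - 32t + 24 = (t - 3)(t^2 + 8t - 8).
Apply the quadratic formula to t^2 + 8t - 8 = 0: t = (-8 +/- sqrt(96))/2, i.e. t ~= 0.899 or t ~= -8.899.

t = -8.899 or t = 0.899 or t = 3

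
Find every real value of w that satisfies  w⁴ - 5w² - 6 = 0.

Let u = w². The equation becomes u² - 5u - 6 = 0.
Factor: (u - 6)(u + 1) = 0, so u = 6 or u = -1.
w² = 6 gives w = ±√(6) ≈ ±2.4495.
w² = -1 < 0 has no real solution.

w = -2.4495 or w = 2.4495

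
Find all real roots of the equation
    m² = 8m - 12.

m = 2 or m = 6

Bring every term to one side: m² - 8m + 12 = 0.
Factor: (m - 6)(m - 2) = 0.
So m = 6 or m = 2.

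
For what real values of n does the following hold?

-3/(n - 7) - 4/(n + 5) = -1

n = -2 or n = 11

Multiply both sides by (n - 7)(n + 5):
-3(n + 5) - 4(n - 7) = -(n - 7)(n + 5).
Expand and collect terms: -n^2 + 9n + 22 = 0.
Factor or apply the quadratic formula: n = -2 or n = 11.
Neither value makes a denominator zero (n != 7, n != -5), so both are valid.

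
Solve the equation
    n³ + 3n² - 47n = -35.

n = -8.7958 or n = 0.7958 or n = 5

Rearrange: n³ + 3n² - 47n + 35 = 0.
Possible rational roots are divisors of 35. Testing n = 5 gives 0, so (n - 5) is a factor.
Divide: n³ + 3n² - 47n + 35 = (n - 5)(n² + 8n - 7).
Apply the quadratic formula to n² + 8n - 7 = 0: n = (-8 ± √92)/2, i.e. n ≈ 0.7958 or n ≈ -8.7958.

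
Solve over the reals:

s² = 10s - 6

Rearrange to standard form: s² - 10s + 6 = 0.
Discriminant: (-10)² − 4·1·6 = 76.
Quadratic formula: s = (10 ± √76) / 2.
So s = √(19) + 5 ≈ 9.3589 or s = 5 - √(19) ≈ 0.6411.

s = 0.6411 or s = 9.3589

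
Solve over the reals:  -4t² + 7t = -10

Rearrange to standard form: -4t² + 7t + 10 = 0.
Discriminant: (7)² − 4·(-4)·10 = 209.
Quadratic formula: t = (-7 ± √209) / (-8).
So t = 7/8 - √(209)/8 ≈ -0.9321 or t = 7/8 + √(209)/8 ≈ 2.6821.

t = -0.9321 or t = 2.6821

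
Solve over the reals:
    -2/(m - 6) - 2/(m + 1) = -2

m = -0.1401 or m = 7.1401

Multiply both sides by (m - 6)(m + 1):
-2(m + 1) - 2(m - 6) = -2(m - 6)(m + 1).
Expand and collect terms: -2m^2 + 14m + 2 = 0.
By the quadratic formula, m = (-14 +/- sqrt(212)) / -4, so m ~= -0.1401 or m ~= 7.1401.
Neither value makes a denominator zero (m != 6, m != -1), so both are valid.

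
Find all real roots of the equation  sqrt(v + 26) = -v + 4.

v = -1

Square both sides: v + 26 = (-v + 4)^2.
Expand and rearrange: v^2 - 9v - 10 = 0.
Solving gives v = 10 or v = -1.
Check each candidate in the original equation:
  v = 10: sqrt(36) = 6, while -v + 4 = -6 — extraneous.
  v = -1: sqrt(25) = 5, while -v + 4 = 5 — valid.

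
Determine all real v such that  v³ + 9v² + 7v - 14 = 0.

Possible rational roots are divisors of -14. Testing v = -2 gives 0, so (v + 2) is a factor.
Divide: v³ + 9v² + 7v - 14 = (v + 2)(v² + 7v - 7).
Apply the quadratic formula to v² + 7v - 7 = 0: v = (-7 ± √77)/2, i.e. v ≈ 0.8875 or v ≈ -7.8875.

v = -7.8875 or v = -2 or v = 0.8875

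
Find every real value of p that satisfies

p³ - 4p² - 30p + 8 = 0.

p = -4 or p = 0.2583 or p = 7.7417

Possible rational roots are divisors of 8. Testing p = -4 gives 0, so (p + 4) is a factor.
Divide: p³ - 4p² - 30p + 8 = (p + 4)(p² - 8p + 2).
Apply the quadratic formula to p² - 8p + 2 = 0: p = (8 ± √56)/2, i.e. p ≈ 7.7417 or p ≈ 0.2583.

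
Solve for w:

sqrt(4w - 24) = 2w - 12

Square both sides: 4w - 24 = (2w - 12)^2.
Expand and rearrange: 4w^2 - 52w + 168 = 0.
Solving gives w = 7 or w = 6.
Check each candidate in the original equation:
  w = 7: sqrt(4) = 2, while 2w - 12 = 2 — valid.
  w = 6: sqrt(0) = 0, while 2w - 12 = 0 — valid.

w = 6 or w = 7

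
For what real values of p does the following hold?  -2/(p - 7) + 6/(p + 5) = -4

p = -6.4462 or p = 7.4462

Multiply both sides by (p - 7)(p + 5):
-2(p + 5) + 6(p - 7) = -4(p - 7)(p + 5).
Expand and collect terms: -4p² + 4p + 192 = 0.
By the quadratic formula, p = (-4 ± √3088) / -8, so p ≈ -6.4462 or p ≈ 7.4462.
Neither value makes a denominator zero (p ≠ 7, p ≠ -5), so both are valid.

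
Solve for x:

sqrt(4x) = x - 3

x = 9

Square both sides: 4x = (x - 3)^2.
Expand and rearrange: x^2 - 10x + 9 = 0.
Solving gives x = 9 or x = 1.
Check each candidate in the original equation:
  x = 9: sqrt(36) = 6, while x - 3 = 6 — valid.
  x = 1: sqrt(4) = 2, while x - 3 = -2 — extraneous.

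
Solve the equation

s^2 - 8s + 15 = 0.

s = 3 or s = 5

Factor: (s - 3)(s - 5) = 0.
So s = 3 or s = 5.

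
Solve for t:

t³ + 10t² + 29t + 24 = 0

Possible rational roots are divisors of 24. Testing t = -3 gives 0, so (t + 3) is a factor.
Divide: t³ + 10t² + 29t + 24 = (t + 3)(t² + 7t + 8).
Apply the quadratic formula to t² + 7t + 8 = 0: t = (-7 ± √17)/2, i.e. t ≈ -1.4384 or t ≈ -5.5616.

t = -5.5616 or t = -3 or t = -1.4384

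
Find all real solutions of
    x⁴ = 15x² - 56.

Let u = x². The equation becomes u² - 15u + 56 = 0.
Factor: (u - 7)(u - 8) = 0, so u = 7 or u = 8.
x² = 7 gives x = ±√(7) ≈ ±2.6458.
x² = 8 gives x = ±2·√(2) ≈ ±2.8284.

x = -2.8284 or x = -2.6458 or x = 2.6458 or x = 2.8284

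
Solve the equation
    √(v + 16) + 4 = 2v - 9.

v = 9

Isolate the radical: √(v + 16) = 2v - 13.
Square both sides: v + 16 = (2v - 13)².
Expand and rearrange: 4v² - 53v + 153 = 0.
Solving gives v = 9 or v = 4.25.
Check each candidate in the original equation:
  v = 9: √(25) = 5, while 2v - 13 = 5 — valid.
  v = 4.25: √(20.25) = 4.5, while 2v - 13 = -4.5 — extraneous.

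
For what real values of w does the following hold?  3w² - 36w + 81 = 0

Factor: 3(w - 3)(w - 9) = 0.
So w = 3 or w = 9.

w = 3 or w = 9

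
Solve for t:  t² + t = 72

Bring every term to one side: t² + t - 72 = 0.
Factor: (t + 9)(t - 8) = 0.
So t = -9 or t = 8.

t = -9 or t = 8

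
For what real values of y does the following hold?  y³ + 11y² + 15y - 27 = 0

Possible rational roots are divisors of -27. Testing y = -3 gives 0, so (y + 3) is a factor.
Divide: y³ + 11y² + 15y - 27 = (y + 3)(y² + 8y - 9).
Factor the quadratic: y = 1 or y = -9.

y = -9 or y = -3 or y = 1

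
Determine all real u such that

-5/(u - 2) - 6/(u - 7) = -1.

u = 3.755 or u = 16.245

Multiply both sides by (u - 2)(u - 7):
-5(u - 7) - 6(u - 2) = -(u - 2)(u - 7).
Expand and collect terms: -u^2 + 20u - 61 = 0.
By the quadratic formula, u = (-20 +/- sqrt(156)) / -2, so u ~= 3.755 or u ~= 16.245.
Neither value makes a denominator zero (u != 2, u != 7), so both are valid.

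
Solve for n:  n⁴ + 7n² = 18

n = -1.4142 or n = 1.4142

Let u = n². The equation becomes u² + 7u - 18 = 0.
Factor: (u + 9)(u - 2) = 0, so u = -9 or u = 2.
n² = -9 < 0 has no real solution.
n² = 2 gives n = ±√(2) ≈ ±1.4142.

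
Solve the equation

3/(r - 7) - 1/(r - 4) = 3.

r = 3.745 or r = 7.9217

Multiply both sides by (r - 7)(r - 4):
3(r - 4) - (r - 7) = 3(r - 7)(r - 4).
Expand and collect terms: 3r^2 - 35r + 89 = 0.
By the quadratic formula, r = (35 +/- sqrt(157)) / 6, so r ~= 7.9217 or r ~= 3.745.
Neither value makes a denominator zero (r != 7, r != 4), so both are valid.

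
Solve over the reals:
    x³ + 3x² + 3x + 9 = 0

Possible rational roots are divisors of 9. Testing x = -3 gives 0, so (x + 3) is a factor.
Divide: x³ + 3x² + 3x + 9 = (x + 3)(x² + 3).
The quadratic x² + 3 has discriminant -12 < 0, so no further real roots.

x = -3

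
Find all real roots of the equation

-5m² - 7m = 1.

Rearrange to standard form: -5m² - 7m - 1 = 0.
Discriminant: (-7)² − 4·(-5)·(-1) = 29.
Quadratic formula: m = (7 ± √29) / (-10).
So m = -7/10 - √(29)/10 ≈ -1.2385 or m = -7/10 + √(29)/10 ≈ -0.1615.

m = -1.2385 or m = -0.1615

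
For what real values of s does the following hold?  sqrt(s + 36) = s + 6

s = 0

Square both sides: s + 36 = (s + 6)^2.
Expand and rearrange: s^2 + 11s = 0.
Solving gives s = 0 or s = -11.
Check each candidate in the original equation:
  s = 0: sqrt(36) = 6, while s + 6 = 6 — valid.
  s = -11: sqrt(25) = 5, while s + 6 = -5 — extraneous.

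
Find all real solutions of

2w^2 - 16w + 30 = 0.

w = 3 or w = 5

Factor: 2(w - 5)(w - 3) = 0.
So w = 5 or w = 3.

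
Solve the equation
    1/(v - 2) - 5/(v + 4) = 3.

v = -5.5966 or v = 2.2633

Multiply both sides by (v - 2)(v + 4):
(v + 4) - 5(v - 2) = 3(v - 2)(v + 4).
Expand and collect terms: 3v^2 + 10v - 38 = 0.
By the quadratic formula, v = (-10 +/- sqrt(556)) / 6, so v ~= 2.2633 or v ~= -5.5966.
Neither value makes a denominator zero (v != 2, v != -4), so both are valid.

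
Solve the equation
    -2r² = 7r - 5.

Rearrange to standard form: -2r² - 7r + 5 = 0.
Discriminant: (-7)² − 4·(-2)·5 = 89.
Quadratic formula: r = (7 ± √89) / (-4).
So r = -√(89)/4 - 7/4 ≈ -4.1085 or r = -7/4 + √(89)/4 ≈ 0.6085.

r = -4.1085 or r = 0.6085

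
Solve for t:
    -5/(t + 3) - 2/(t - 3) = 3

t = -4.822 or t = 2.4886

Multiply both sides by (t + 3)(t - 3):
-5(t - 3) - 2(t + 3) = 3(t + 3)(t - 3).
Expand and collect terms: 3t² + 7t - 36 = 0.
By the quadratic formula, t = (-7 ± √481) / 6, so t ≈ 2.4886 or t ≈ -4.822.
Neither value makes a denominator zero (t ≠ -3, t ≠ 3), so both are valid.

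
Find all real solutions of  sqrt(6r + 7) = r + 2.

Square both sides: 6r + 7 = (r + 2)^2.
Expand and rearrange: r^2 - 2r - 3 = 0.
Solving gives r = 3 or r = -1.
Check each candidate in the original equation:
  r = 3: sqrt(25) = 5, while r + 2 = 5 — valid.
  r = -1: sqrt(1) = 1, while r + 2 = 1 — valid.

r = -1 or r = 3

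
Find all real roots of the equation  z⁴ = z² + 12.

Let u = z². The equation becomes u² - u - 12 = 0.
Factor: (u - 4)(u + 3) = 0, so u = 4 or u = -3.
z² = 4 gives z = ±2.
z² = -3 < 0 has no real solution.

z = -2 or z = 2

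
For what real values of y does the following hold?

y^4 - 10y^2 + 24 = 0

y = -2.4495 or y = -2 or y = 2 or y = 2.4495

Let u = y^2. The equation becomes u^2 - 10u + 24 = 0.
Factor: (u - 6)(u - 4) = 0, so u = 6 or u = 4.
y^2 = 6 gives y = +/-sqrt(6) ~= +/-2.4495.
y^2 = 4 gives y = +/-2.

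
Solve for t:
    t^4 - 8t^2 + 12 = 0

t = -2.4495 or t = -1.4142 or t = 1.4142 or t = 2.4495

Let u = t^2. The equation becomes u^2 - 8u + 12 = 0.
Factor: (u - 6)(u - 2) = 0, so u = 6 or u = 2.
t^2 = 6 gives t = +/-sqrt(6) ~= +/-2.4495.
t^2 = 2 gives t = +/-sqrt(2) ~= +/-1.4142.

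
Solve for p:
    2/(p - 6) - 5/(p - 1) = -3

p = 3.1835 or p = 4.8165

Multiply both sides by (p - 6)(p - 1):
2(p - 1) - 5(p - 6) = -3(p - 6)(p - 1).
Expand and collect terms: -3p² + 24p - 46 = 0.
By the quadratic formula, p = (-24 ± √24) / -6, so p ≈ 3.1835 or p ≈ 4.8165.
Neither value makes a denominator zero (p ≠ 6, p ≠ 1), so both are valid.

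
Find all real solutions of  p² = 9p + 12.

p = -1.1789 or p = 10.1789

Rearrange to standard form: p² - 9p - 12 = 0.
Discriminant: (-9)² − 4·1·(-12) = 129.
Quadratic formula: p = (9 ± √129) / 2.
So p = 9/2 + √(129)/2 ≈ 10.1789 or p = 9/2 - √(129)/2 ≈ -1.1789.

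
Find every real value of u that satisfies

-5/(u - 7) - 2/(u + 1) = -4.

Multiply both sides by (u - 7)(u + 1):
-5(u + 1) - 2(u - 7) = -4(u - 7)(u + 1).
Expand and collect terms: -4u^2 + 31u + 19 = 0.
By the quadratic formula, u = (-31 +/- sqrt(1265)) / -8, so u ~= -0.5709 or u ~= 8.3209.
Neither value makes a denominator zero (u != 7, u != -1), so both are valid.

u = -0.5709 or u = 8.3209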